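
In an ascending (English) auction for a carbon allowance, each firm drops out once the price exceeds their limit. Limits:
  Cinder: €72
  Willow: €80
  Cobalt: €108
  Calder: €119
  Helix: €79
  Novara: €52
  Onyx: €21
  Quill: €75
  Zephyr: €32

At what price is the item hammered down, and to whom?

Calder wins at €108

Limits ranked: 119 (Calder) > 108 (Cobalt) > 80 (Willow) > 79 (Helix) > 75 (Quill) > 72 (Cinder) > …
Bidding ends when Cobalt exits at €108; Calder takes it.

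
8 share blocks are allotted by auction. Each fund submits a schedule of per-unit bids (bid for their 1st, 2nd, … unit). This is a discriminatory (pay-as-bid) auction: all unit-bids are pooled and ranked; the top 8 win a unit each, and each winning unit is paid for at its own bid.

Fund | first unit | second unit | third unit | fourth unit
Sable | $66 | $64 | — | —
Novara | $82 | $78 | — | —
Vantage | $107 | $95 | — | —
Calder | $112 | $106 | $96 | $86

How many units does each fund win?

Calder 4, Novara 2, Vantage 2

Pooled unit-bids ranked (top 8): 112 (Calder-1), 107 (Vantage-1), 106 (Calder-2), 96 (Calder-3), 95 (Vantage-2), 86 (Calder-4), 82 (Novara-1), 78 (Novara-2)
Next rejected bid: $66 (not a price — pay-as-bid).
Allocation: Calder 4, Novara 2, Vantage 2.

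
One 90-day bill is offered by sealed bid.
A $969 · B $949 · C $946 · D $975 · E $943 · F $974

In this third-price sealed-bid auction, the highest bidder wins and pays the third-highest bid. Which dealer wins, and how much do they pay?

Sorting bids: 975 (D) > 974 (F) > 969 (A) > 949 (B) > 946 (C) > 943 (E)
D is highest; pays the third-highest bid, $969.

D pays $969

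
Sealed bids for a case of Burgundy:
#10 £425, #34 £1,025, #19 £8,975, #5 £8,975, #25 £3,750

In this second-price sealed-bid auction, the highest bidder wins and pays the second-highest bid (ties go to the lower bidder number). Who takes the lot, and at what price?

#5 pays £8,975

Second-price sealed-bid auction: the highest bidder wins and pays the second-highest bid.
Bids in order: 8,975 (#5) > 8,975 (#19) > 3,750 (#25) > 1,025 (#34) > 425 (#10)
#5 and #19 tie at £8,975; tie-break gives it to #5.
Second-price: #5 pays #19's bid of £8,975.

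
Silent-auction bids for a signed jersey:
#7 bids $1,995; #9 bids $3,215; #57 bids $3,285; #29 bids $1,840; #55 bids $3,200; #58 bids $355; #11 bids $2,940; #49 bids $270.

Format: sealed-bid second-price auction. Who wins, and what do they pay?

Bids ranked: 3,285 (#57) > 3,215 (#9) > 3,200 (#55) > 2,940 (#11) > 1,995 (#7) > 1,840 (#29) > …
Second-price: #57 pays #9's bid of $3,215.

#57 pays $3,215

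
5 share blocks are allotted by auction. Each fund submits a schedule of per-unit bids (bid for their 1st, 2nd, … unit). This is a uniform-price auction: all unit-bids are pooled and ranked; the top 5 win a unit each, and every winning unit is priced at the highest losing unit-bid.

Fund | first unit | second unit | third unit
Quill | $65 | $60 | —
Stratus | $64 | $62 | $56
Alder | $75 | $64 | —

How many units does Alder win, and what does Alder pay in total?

Pooled unit-bids ranked (top 5): 75 (Alder-1), 65 (Quill-1), 64 (Stratus-1), 64 (Alder-2), 62 (Stratus-2)
First bid not allocated: $60.
Alder wins 2 unit(s) at $60 each.

Alder: 2 units, pays $120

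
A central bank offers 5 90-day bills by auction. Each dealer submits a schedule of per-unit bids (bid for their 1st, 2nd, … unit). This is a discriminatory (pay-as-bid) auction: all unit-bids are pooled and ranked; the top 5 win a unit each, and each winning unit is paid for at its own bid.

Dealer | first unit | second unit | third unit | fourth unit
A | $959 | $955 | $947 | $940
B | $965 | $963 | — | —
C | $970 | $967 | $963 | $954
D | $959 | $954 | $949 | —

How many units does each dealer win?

Merging the schedules and taking the best 5: 970 (C-1), 967 (C-2), 965 (B-1), 963 (B-2), 963 (C-3)
Next rejected bid: $959 (not a price — pay-as-bid).
Allocation: B 2, C 3.

B 2, C 3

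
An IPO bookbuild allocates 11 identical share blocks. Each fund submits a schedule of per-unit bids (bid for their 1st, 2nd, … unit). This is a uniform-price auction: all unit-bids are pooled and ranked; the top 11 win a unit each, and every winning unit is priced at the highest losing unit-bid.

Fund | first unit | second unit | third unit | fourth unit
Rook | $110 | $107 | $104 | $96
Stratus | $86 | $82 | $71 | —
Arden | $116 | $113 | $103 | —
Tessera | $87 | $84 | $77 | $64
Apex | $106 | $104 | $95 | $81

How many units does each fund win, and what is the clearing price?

Apex 3, Arden 3, Rook 4, Tessera 1; clearing price $86

Pooled unit-bids ranked (top 11): 116 (Arden-1), 113 (Arden-2), 110 (Rook-1), 107 (Rook-2), 106 (Apex-1), 104 (Rook-3), 104 (Apex-2), 103 (Arden-3), 96 (Rook-4), 95 (Apex-3), 87 (Tessera-1)
The (k+1)-th unit-bid is $86.
Allocation: Apex 3, Arden 3, Rook 4, Tessera 1.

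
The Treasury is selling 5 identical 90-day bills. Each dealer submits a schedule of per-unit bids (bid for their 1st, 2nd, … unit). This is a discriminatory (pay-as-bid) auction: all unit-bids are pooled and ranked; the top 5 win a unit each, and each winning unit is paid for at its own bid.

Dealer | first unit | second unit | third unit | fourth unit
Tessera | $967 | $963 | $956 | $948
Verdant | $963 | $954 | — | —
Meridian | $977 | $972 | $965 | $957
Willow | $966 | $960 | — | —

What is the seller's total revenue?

Total revenue: $4,847

Pooled unit-bids ranked (top 5): 977 (Meridian-1), 972 (Meridian-2), 967 (Tessera-1), 966 (Willow-1), 965 (Meridian-3)
Next rejected bid: $963 (not a price — pay-as-bid).
Each winning unit pays its own bid.
Revenue = 977 + 972 + 967 + 966 + 965 = $4,847.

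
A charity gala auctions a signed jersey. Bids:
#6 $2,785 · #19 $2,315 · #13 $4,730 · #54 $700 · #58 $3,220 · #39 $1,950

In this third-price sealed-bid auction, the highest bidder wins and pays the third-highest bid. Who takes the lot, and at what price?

Sorting bids: 4,730 (#13) > 3,220 (#58) > 2,785 (#6) > 2,315 (#19) > 1,950 (#39) > 700 (#54)
#13 wins; payment is bid #3 in the ranking = $2,785.

#13 pays $2,785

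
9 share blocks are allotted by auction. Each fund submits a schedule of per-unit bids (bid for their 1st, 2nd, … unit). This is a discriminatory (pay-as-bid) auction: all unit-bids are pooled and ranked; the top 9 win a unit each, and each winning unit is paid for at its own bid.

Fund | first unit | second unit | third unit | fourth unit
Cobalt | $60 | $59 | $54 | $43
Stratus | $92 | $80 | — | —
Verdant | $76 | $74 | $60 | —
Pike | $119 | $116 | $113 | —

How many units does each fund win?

Cobalt 1, Pike 3, Stratus 2, Verdant 3

Pooled unit-bids ranked (top 9): 119 (Pike-1), 116 (Pike-2), 113 (Pike-3), 92 (Stratus-1), 80 (Stratus-2), 76 (Verdant-1), 74 (Verdant-2), 60 (Cobalt-1), 60 (Verdant-3)
Next rejected bid: $59 (not a price — pay-as-bid).
Allocation: Cobalt 1, Pike 3, Stratus 2, Verdant 3.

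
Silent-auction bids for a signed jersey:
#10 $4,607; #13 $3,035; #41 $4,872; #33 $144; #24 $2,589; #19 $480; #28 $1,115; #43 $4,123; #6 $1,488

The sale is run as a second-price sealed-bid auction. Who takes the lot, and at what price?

#41 pays $4,607

Sorting bids: 4,872 (#41) > 4,607 (#10) > 4,123 (#43) > 3,035 (#13) > 2,589 (#24) > 1,488 (#6) > …
Second-price: #41 pays #10's bid of $4,607.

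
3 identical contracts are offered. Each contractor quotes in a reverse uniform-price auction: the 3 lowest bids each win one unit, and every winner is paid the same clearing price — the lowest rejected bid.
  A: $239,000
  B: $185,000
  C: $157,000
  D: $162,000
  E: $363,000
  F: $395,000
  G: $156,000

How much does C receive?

Sorting: 156,000 (G), 157,000 (C), 162,000 (D), 185,000 (B), 239,000 (A), …
Winners (3 units): G, C, D.
Clearing price = lowest rejected bid = $185,000.
C wins → is paid $185,000.

C is paid $185,000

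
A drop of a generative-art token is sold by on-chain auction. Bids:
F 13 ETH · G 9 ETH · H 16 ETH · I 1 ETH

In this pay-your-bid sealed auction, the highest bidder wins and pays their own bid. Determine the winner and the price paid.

H pays 16 ETH

Bids ranked: 16 (H) > 13 (F) > 9 (G) > 1 (I)
H has the highest bid and pays exactly that: 16 ETH.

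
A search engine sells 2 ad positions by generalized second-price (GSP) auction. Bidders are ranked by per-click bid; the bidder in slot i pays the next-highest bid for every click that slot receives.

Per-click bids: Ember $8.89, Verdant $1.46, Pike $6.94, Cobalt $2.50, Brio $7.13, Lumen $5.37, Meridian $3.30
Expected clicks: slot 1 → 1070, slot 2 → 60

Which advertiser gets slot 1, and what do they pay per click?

Ranked by bid: $8.89 (Ember) > $7.13 (Brio) > $6.94 (Pike) > …
Slot 1 goes to the first-ranked bidder, Ember, who pays the next bid down: $7.13/click.

Ember; $7.13 per click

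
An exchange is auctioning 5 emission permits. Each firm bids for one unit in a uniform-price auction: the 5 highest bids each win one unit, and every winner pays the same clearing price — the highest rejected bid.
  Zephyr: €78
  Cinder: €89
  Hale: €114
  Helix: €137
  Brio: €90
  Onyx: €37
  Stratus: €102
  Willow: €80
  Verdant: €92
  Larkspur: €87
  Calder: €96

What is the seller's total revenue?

Bids ranked high→low: 137 (Helix), 114 (Hale), 102 (Stratus), 96 (Calder), 92 (Verdant), 90 (Brio), 89 (Cinder), …
The 5 highest are Helix, Hale, Stratus, Calder, Verdant.
First losing bid is Brio's €90, which sets the uniform price.
Total revenue = 5 × €90 = €450.

Total revenue: €450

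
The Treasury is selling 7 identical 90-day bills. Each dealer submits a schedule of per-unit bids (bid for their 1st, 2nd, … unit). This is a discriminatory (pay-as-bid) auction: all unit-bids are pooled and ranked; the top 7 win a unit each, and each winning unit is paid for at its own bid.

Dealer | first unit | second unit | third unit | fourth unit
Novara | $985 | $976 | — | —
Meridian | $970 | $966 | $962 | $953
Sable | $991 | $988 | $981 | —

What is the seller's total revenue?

Merging the schedules and taking the best 7: 991 (Sable-1), 988 (Sable-2), 985 (Novara-1), 981 (Sable-3), 976 (Novara-2), 970 (Meridian-1), 966 (Meridian-2)
Next rejected bid: $962 (not a price — pay-as-bid).
Each winning unit pays its own bid.
Revenue = 991 + 988 + 985 + 981 + 976 + 970 + 966 = $6,857.

Total revenue: $6,857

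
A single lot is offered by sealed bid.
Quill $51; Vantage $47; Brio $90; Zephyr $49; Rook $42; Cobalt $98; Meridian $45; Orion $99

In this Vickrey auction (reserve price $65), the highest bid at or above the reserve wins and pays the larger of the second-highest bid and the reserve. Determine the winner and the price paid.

Orion pays $98

Rule: the highest bid at or above the reserve wins and pays the larger of the second-highest bid and the reserve.
Bids in order: 99 (Orion) > 98 (Cobalt) > 90 (Brio) > 51 (Quill) > 49 (Zephyr) > 47 (Vantage) > …
Highest eligible bid: Orion at $99.
Second-highest bid $98 exceeds the reserve $65 → payment $98.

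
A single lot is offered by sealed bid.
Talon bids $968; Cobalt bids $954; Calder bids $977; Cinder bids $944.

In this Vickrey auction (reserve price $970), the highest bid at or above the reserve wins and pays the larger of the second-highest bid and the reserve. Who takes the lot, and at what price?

Bids in order: 977 (Calder) > 968 (Talon) > 954 (Cobalt) > 944 (Cinder)
Highest eligible bid: Calder at $977.
Second-highest bid $968 is below the reserve $970, so the reserve binds → payment $970.

Calder pays $970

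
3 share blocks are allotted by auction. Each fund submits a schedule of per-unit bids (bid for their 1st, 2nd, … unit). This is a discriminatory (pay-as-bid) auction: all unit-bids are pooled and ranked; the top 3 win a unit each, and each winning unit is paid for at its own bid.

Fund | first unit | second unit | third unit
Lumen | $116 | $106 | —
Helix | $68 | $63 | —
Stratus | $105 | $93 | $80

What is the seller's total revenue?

Total revenue: $327

All unit-bids, highest first — top 3: 116 (Lumen-1), 106 (Lumen-2), 105 (Stratus-1)
Next rejected bid: $93 (not a price — pay-as-bid).
Each winning unit pays its own bid.
Revenue = 116 + 106 + 105 = $327.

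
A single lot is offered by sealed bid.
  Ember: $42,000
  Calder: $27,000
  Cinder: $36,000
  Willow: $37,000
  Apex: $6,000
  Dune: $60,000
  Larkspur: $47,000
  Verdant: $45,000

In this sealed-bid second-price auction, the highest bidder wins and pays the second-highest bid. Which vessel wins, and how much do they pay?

Dune pays $47,000

Rule: the highest bidder wins and pays the second-highest bid.
Bids in order: 60,000 (Dune) > 47,000 (Larkspur) > 45,000 (Verdant) > 42,000 (Ember) > 37,000 (Willow) > 36,000 (Cinder) > …
Dune wins with the highest bid; price is set by the runner-up at $47,000.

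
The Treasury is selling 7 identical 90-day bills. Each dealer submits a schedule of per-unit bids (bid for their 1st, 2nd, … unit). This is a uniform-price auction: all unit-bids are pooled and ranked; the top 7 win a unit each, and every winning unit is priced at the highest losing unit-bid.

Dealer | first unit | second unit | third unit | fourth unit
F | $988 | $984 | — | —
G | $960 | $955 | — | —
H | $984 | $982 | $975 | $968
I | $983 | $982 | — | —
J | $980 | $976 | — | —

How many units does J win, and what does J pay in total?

J: 1 unit, pays $976

All unit-bids, highest first — top 7: 988 (F-1), 984 (F-2), 984 (H-1), 983 (I-1), 982 (H-2), 982 (I-2), 980 (J-1)
Highest rejected unit-bid = $976.
J wins 1 unit(s) at $976 each.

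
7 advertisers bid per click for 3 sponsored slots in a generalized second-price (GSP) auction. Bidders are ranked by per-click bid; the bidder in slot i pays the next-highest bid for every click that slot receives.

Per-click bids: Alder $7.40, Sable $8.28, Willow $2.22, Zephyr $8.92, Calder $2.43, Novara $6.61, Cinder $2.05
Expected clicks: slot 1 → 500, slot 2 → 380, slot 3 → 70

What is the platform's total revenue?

Per-click bids in order: $8.92 (Zephyr) > $8.28 (Sable) > $7.40 (Alder) > $6.61 (Novara) > …
Slot 1: Zephyr pays $8.28 × 500 = $4140.00
Slot 2: Sable pays $7.40 × 380 = $2812.00
Slot 3: Alder pays $6.61 × 70 = $462.70
Total = $7414.70

Total revenue: $7414.70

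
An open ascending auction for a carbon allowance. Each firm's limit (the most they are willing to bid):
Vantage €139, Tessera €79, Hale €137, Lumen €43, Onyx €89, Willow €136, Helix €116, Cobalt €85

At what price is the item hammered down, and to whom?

Vantage wins at €137

Limits ranked: 139 (Vantage) > 137 (Hale) > 136 (Willow) > 116 (Helix) > 89 (Onyx) > 85 (Cobalt) > …
Once the price passes €137, only Vantage is left; the hammer falls at Hale's limit of €137.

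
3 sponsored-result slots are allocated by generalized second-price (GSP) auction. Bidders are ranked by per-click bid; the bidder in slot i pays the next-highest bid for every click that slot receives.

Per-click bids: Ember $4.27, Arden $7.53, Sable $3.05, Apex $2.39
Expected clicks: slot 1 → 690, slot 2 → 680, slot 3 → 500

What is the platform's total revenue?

Total revenue: $6215.30

Ranked by bid: $7.53 (Arden) > $4.27 (Ember) > $3.05 (Sable) > $2.39 (Apex)
Slot 1: Arden pays $4.27 × 690 = $2946.30
Slot 2: Ember pays $3.05 × 680 = $2074.00
Slot 3: Sable pays $2.39 × 500 = $1195.00
Total = $6215.30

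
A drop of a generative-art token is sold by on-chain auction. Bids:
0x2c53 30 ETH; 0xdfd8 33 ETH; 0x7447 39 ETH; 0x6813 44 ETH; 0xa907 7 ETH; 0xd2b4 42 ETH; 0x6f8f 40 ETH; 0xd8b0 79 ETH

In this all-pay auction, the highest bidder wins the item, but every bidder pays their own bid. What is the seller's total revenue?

Rule: the highest bidder wins the item, but every bidder pays their own bid.
Bids in order: 79 (0xd8b0) > 44 (0x6813) > 42 (0xd2b4) > 40 (0x6f8f) > 39 (0x7447) > 33 (0xdfd8) > …
0xd8b0 wins with the top bid; all bids are sunk regardless.
Every bidder forfeits their bid regardless of winning.
Revenue = 30 + 33 + 39 + 44 + 7 + 42 + 40 + 79 = 314 ETH.

Total revenue: 314 ETH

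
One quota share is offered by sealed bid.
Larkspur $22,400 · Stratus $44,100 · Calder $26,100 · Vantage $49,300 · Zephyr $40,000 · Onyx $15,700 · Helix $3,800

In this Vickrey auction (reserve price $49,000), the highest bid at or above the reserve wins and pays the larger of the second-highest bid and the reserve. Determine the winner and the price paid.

Vantage pays $49,000

Vickrey auction (reserve price $49,000): the highest bid at or above the reserve wins and pays the larger of the second-highest bid and the reserve.
Bids ranked: 49,300 (Vantage) > 44,100 (Stratus) > 40,000 (Zephyr) > 26,100 (Calder) > 22,400 (Larkspur) > 15,700 (Onyx) > …
Vantage has the top bid at or above the reserve ($49,300).
max(second-highest $44,100, reserve $49,000) = $49,000.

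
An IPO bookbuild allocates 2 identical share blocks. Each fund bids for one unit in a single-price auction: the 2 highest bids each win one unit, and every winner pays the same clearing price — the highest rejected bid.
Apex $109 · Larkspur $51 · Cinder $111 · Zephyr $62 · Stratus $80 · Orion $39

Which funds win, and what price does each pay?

Cinder, Apex; each pays $80

Ordering the bids: 111 (Cinder), 109 (Apex), 80 (Stratus), 62 (Zephyr), …
The 2 highest are Cinder, Apex.
Highest unsuccessful bid: $80 → clearing price.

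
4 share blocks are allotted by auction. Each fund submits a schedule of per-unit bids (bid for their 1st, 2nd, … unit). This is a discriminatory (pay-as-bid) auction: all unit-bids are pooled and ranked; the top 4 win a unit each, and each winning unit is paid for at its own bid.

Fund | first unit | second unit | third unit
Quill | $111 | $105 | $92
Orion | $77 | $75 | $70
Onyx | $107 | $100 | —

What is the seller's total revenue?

Pooled unit-bids ranked (top 4): 111 (Quill-1), 107 (Onyx-1), 105 (Quill-2), 100 (Onyx-2)
Next rejected bid: $92 (not a price — pay-as-bid).
Each winning unit pays its own bid.
Revenue = 111 + 107 + 105 + 100 = $423.

Total revenue: $423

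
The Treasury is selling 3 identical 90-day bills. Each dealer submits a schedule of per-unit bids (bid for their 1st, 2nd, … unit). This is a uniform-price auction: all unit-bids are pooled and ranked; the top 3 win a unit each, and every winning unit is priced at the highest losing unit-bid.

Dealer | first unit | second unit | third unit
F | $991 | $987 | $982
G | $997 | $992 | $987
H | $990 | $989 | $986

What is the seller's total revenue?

Total revenue: $2,970

All unit-bids, highest first — top 3: 997 (G-1), 992 (G-2), 991 (F-1)
First bid not allocated: $990.
Allocation: F 1, G 2. Every unit priced at $990.
Revenue = 3 × 990 = $2,970.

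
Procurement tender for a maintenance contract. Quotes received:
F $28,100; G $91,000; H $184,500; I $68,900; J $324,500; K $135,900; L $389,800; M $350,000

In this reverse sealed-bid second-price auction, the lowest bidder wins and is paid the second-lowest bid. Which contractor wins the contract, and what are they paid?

Rule: the lowest bidder wins and is paid the second-lowest bid.
Sorting bids: 28,100 (F) < 68,900 (I) < 91,000 (G) < 135,900 (K) < 184,500 (H) < 324,500 (J) < …
Second-price: F is paid I's bid of $68,900.

F is paid $68,900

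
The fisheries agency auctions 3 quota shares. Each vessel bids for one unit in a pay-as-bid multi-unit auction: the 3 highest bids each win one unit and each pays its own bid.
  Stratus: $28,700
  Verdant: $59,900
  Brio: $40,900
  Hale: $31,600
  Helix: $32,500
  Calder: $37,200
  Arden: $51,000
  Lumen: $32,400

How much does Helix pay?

Helix pays $0

Sorting: 59,900 (Verdant), 51,000 (Arden), 40,900 (Brio), 37,200 (Calder), 32,500 (Helix), …
The 3 highest are Verdant, Arden, Brio.
Helix does not win → $0.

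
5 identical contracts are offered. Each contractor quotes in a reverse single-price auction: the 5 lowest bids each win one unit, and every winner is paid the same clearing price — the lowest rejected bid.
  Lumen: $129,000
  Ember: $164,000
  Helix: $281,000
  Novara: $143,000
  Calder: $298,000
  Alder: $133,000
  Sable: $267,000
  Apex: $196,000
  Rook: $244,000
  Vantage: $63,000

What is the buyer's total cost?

Ordering the bids: 63,000 (Vantage), 129,000 (Lumen), 133,000 (Alder), 143,000 (Novara), 164,000 (Ember), 196,000 (Apex), 244,000 (Rook), …
Lowest 5: Vantage, Lumen, Alder, Novara, Ember.
First losing bid is Apex's $196,000, which sets the uniform price.
Total cost = 5 × $196,000 = $980,000.

Total cost: $980,000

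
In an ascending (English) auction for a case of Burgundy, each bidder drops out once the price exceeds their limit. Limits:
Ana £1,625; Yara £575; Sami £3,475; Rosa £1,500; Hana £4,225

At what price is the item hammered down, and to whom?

Hana wins at £3,475

Ascending (English) auction: the price rises until one bidder remains; the winner pays the price at which the last rival dropped out.
Sorting limits: 4,225 (Hana) > 3,475 (Sami) > 1,625 (Ana) > 1,500 (Rosa) > 575 (Yara)
Bidding ends when Sami exits at £3,475; Hana takes it.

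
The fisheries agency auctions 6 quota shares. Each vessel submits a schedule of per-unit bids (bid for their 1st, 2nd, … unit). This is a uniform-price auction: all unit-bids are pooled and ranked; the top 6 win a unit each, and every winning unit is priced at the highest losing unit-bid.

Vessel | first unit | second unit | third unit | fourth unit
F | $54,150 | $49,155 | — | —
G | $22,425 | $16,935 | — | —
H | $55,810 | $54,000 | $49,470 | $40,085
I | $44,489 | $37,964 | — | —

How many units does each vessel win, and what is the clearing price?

F 2, H 3, I 1; clearing price $40,085

Pooled unit-bids ranked (top 6): 55,810 (H-1), 54,150 (F-1), 54,000 (H-2), 49,470 (H-3), 49,155 (F-2), 44,489 (I-1)
The (k+1)-th unit-bid is $40,085.
Allocation: F 2, H 3, I 1.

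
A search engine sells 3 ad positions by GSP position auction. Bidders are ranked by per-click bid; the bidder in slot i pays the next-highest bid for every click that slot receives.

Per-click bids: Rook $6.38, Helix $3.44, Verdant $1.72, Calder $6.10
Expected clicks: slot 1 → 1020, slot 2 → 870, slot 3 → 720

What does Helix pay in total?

Helix pays $1238.40

Per-click bids in order: $6.38 (Rook) > $6.10 (Calder) > $3.44 (Helix) > $1.72 (Verdant)
Helix holds slot 3 → pays next bid $1.72 × 720 clicks = $1238.40.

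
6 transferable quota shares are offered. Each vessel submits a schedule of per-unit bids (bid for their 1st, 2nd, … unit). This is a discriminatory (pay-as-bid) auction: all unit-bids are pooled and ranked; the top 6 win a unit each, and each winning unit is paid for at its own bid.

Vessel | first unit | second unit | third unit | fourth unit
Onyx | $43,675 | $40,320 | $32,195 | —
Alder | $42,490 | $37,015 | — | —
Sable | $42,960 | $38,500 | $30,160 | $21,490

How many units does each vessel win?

Alder 2, Onyx 2, Sable 2

All unit-bids, highest first — top 6: 43,675 (Onyx-1), 42,960 (Sable-1), 42,490 (Alder-1), 40,320 (Onyx-2), 38,500 (Sable-2), 37,015 (Alder-2)
Next rejected bid: $32,195 (not a price — pay-as-bid).
Allocation: Alder 2, Onyx 2, Sable 2.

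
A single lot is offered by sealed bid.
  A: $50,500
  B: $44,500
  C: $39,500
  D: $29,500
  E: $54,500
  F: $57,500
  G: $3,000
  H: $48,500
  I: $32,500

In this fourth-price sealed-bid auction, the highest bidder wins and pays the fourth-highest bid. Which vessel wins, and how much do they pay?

F pays $48,500

Rule: the highest bidder wins and pays the fourth-highest bid.
Bids ranked: 57,500 (F) > 54,500 (E) > 50,500 (A) > 48,500 (H) > 44,500 (B) > 39,500 (C) > …
F wins; payment is bid #4 in the ranking = $48,500.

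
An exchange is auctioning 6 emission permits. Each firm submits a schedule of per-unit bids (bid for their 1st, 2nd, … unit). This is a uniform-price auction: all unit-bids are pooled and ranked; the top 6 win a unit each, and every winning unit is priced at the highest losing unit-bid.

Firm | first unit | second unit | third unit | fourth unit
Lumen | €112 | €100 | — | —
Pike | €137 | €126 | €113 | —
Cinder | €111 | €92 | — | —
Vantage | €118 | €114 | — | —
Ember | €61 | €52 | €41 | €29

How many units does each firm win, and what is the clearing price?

Lumen 1, Pike 3, Vantage 2; clearing price €111

Pooled unit-bids ranked (top 6): 137 (Pike-1), 126 (Pike-2), 118 (Vantage-1), 114 (Vantage-2), 113 (Pike-3), 112 (Lumen-1)
First bid not allocated: €111.
Allocation: Lumen 1, Pike 3, Vantage 2.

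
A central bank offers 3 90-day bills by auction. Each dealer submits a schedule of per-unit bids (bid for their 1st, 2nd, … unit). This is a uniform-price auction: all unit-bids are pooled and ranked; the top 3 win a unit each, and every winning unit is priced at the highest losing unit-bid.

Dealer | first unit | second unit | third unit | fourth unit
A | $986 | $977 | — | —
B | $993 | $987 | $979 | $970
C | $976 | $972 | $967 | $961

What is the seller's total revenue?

All unit-bids, highest first — top 3: 993 (B-1), 987 (B-2), 986 (A-1)
First bid not allocated: $979.
Allocation: A 1, B 2. Every unit priced at $979.
Revenue = 3 × 979 = $2,937.

Total revenue: $2,937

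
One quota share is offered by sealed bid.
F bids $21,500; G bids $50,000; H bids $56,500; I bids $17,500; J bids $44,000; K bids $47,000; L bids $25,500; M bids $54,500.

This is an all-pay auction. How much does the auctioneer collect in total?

Rule: the highest bidder wins the item, but every bidder pays their own bid.
Bids ranked: 56,500 (H) > 54,500 (M) > 50,000 (G) > 47,000 (K) > 44,000 (J) > 25,500 (L) > …
Every bidder forfeits their bid regardless of winning.
Revenue = 21,500 + 50,000 + 56,500 + 17,500 + 44,000 + 47,000 + 25,500 + 54,500 = $316,500.

Total revenue: $316,500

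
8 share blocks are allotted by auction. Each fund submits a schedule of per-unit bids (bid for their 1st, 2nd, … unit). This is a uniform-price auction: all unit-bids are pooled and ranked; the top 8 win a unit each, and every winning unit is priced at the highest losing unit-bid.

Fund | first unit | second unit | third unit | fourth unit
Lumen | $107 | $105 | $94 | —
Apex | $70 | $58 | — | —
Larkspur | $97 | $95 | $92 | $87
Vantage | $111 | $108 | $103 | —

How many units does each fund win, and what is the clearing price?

Merging the schedules and taking the best 8: 111 (Vantage-1), 108 (Vantage-2), 107 (Lumen-1), 105 (Lumen-2), 103 (Vantage-3), 97 (Larkspur-1), 95 (Larkspur-2), 94 (Lumen-3)
Highest rejected unit-bid = $92.
Allocation: Larkspur 2, Lumen 3, Vantage 3.

Larkspur 2, Lumen 3, Vantage 3; clearing price $92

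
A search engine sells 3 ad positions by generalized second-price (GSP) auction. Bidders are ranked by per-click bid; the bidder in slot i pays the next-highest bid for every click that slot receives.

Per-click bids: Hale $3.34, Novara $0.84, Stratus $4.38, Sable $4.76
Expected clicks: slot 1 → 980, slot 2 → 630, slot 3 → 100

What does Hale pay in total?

Ranked by bid: $4.76 (Sable) > $4.38 (Stratus) > $3.34 (Hale) > $0.84 (Novara)
Hale holds slot 3 → pays next bid $0.84 × 100 clicks = $84.00.

Hale pays $84.00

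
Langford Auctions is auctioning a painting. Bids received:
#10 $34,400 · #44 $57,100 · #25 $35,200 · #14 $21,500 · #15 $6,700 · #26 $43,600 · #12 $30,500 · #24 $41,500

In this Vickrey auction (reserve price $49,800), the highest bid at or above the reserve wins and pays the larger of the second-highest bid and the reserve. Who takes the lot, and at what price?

Sorting bids: 57,100 (#44) > 43,600 (#26) > 41,500 (#24) > 35,200 (#25) > 34,400 (#10) > 30,500 (#12) > …
Highest eligible bid: #44 at $57,100.
Second-highest bid $43,600 is below the reserve $49,800, so the reserve binds → payment $49,800.

#44 pays $49,800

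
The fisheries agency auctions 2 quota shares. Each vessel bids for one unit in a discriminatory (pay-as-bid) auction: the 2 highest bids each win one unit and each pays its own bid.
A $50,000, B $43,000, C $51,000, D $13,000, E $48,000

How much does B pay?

Sorting: 51,000 (C), 50,000 (A), 48,000 (E), 43,000 (B), …
Winners (2 units): C, A.
B does not win → $0.

B pays $0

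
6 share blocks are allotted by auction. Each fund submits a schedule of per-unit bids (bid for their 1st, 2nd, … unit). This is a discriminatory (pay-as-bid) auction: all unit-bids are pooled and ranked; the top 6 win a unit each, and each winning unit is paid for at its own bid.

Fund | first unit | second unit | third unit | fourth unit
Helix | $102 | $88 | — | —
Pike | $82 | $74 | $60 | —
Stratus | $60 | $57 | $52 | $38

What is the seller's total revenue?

All unit-bids, highest first — top 6: 102 (Helix-1), 88 (Helix-2), 82 (Pike-1), 74 (Pike-2), 60 (Pike-3), 60 (Stratus-1)
Next rejected bid: $57 (not a price — pay-as-bid).
Each winning unit pays its own bid.
Revenue = 102 + 88 + 82 + 74 + 60 + 60 = $466.

Total revenue: $466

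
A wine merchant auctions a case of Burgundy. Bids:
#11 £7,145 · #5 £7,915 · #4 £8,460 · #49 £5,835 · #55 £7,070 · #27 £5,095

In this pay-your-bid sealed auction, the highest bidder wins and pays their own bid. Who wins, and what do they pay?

#4 pays £8,460

Sorting bids: 8,460 (#4) > 7,915 (#5) > 7,145 (#11) > 7,070 (#55) > 5,835 (#49) > 5,095 (#27)
First-price: #4 pays what they bid, £8,460.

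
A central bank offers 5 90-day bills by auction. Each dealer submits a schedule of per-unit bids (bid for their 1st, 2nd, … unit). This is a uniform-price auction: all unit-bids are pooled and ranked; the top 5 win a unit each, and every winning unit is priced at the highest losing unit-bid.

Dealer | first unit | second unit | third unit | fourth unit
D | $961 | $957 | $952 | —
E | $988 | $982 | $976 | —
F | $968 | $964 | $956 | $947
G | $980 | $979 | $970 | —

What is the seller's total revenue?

Pooled unit-bids ranked (top 5): 988 (E-1), 982 (E-2), 980 (G-1), 979 (G-2), 976 (E-3)
The (k+1)-th unit-bid is $970.
Allocation: E 3, G 2. Every unit priced at $970.
Revenue = 5 × 970 = $4,850.

Total revenue: $4,850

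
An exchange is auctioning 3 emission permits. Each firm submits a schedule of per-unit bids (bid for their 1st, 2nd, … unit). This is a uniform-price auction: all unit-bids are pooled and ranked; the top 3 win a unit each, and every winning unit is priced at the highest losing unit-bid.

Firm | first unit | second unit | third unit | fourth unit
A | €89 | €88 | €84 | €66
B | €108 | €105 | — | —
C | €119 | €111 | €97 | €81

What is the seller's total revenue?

Total revenue: €315

All unit-bids, highest first — top 3: 119 (C-1), 111 (C-2), 108 (B-1)
The (k+1)-th unit-bid is €105.
Allocation: B 1, C 2. Every unit priced at €105.
Revenue = 3 × 105 = €315.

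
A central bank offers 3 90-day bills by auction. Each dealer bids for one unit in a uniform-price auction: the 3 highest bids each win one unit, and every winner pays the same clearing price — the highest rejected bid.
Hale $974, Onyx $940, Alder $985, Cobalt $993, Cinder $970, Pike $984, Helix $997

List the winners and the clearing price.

Sorting: 997 (Helix), 993 (Cobalt), 985 (Alder), 984 (Pike), 974 (Hale), …
Winners (3 units): Helix, Cobalt, Alder.
Clearing price = highest rejected bid = $984.

Helix, Cobalt, Alder; each pays $984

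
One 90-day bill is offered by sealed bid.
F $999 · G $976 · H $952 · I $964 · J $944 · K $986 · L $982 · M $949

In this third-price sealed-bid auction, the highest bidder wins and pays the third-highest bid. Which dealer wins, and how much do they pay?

F pays $982

Bids ranked: 999 (F) > 986 (K) > 982 (L) > 976 (G) > 964 (I) > 952 (H) > …
F is highest; pays the third-highest bid, $982.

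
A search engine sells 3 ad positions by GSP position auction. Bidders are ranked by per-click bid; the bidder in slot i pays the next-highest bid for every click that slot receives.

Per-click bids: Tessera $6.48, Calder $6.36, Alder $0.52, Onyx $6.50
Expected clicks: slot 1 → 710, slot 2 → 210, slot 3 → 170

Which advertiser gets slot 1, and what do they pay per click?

Onyx; $6.48 per click

Per-click bids in order: $6.50 (Onyx) > $6.48 (Tessera) > $6.36 (Calder) > $0.52 (Alder)
Slot 1 goes to the first-ranked bidder, Onyx, who pays the next bid down: $6.48/click.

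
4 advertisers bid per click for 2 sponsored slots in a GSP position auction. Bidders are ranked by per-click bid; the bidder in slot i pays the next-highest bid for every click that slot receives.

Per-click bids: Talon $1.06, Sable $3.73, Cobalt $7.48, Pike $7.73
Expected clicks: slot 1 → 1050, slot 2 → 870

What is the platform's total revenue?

Per-click bids in order: $7.73 (Pike) > $7.48 (Cobalt) > $3.73 (Sable) > …
Slot 1: Pike pays $7.48 × 1050 = $7854.00
Slot 2: Cobalt pays $3.73 × 870 = $3245.10
Total = $11099.10

Total revenue: $11099.10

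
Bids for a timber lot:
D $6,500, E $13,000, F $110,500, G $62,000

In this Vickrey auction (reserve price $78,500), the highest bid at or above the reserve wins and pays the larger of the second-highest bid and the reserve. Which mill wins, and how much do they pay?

F pays $78,500

Sorting bids: 110,500 (F) > 62,000 (G) > 13,000 (E) > 6,500 (D)
Highest eligible bid: F at $110,500.
Second-highest bid $62,000 is below the reserve $78,500, so the reserve binds → payment $78,500.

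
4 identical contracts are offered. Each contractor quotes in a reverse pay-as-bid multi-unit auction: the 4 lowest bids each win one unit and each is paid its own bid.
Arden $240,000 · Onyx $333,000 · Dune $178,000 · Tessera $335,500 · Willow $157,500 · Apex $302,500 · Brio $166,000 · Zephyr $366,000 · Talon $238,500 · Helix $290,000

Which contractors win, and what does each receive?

Willow $157,500, Brio $166,000, Dune $178,000, Talon $238,500

Bids ranked low→high: 157,500 (Willow), 166,000 (Brio), 178,000 (Dune), 238,500 (Talon), 240,000 (Arden), 290,000 (Helix), …
Winners (4 units): Willow, Brio, Dune, Talon.
Each winner is paid its own bid: Willow $157,500, Brio $166,000, Dune $178,000, Talon $238,500.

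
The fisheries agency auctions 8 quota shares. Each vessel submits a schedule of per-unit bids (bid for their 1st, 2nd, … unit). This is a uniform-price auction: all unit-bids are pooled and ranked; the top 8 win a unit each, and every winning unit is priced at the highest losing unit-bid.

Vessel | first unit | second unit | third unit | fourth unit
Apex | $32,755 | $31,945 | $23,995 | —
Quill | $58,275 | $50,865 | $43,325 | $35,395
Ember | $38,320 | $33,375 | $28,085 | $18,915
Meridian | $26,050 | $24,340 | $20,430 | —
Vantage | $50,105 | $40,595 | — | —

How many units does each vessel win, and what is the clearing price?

Pooled unit-bids ranked (top 8): 58,275 (Quill-1), 50,865 (Quill-2), 50,105 (Vantage-1), 43,325 (Quill-3), 40,595 (Vantage-2), 38,320 (Ember-1), 35,395 (Quill-4), 33,375 (Ember-2)
First bid not allocated: $32,755.
Allocation: Ember 2, Quill 4, Vantage 2.

Ember 2, Quill 4, Vantage 2; clearing price $32,755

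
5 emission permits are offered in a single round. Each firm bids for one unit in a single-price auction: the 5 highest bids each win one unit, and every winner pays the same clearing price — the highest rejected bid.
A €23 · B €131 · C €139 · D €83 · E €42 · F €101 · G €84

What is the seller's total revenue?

Ordering the bids: 139 (C), 131 (B), 101 (F), 84 (G), 83 (D), 42 (E), 23 (A)
The 5 highest are C, B, F, G, D.
Highest unsuccessful bid: €42 → clearing price.
Total revenue = 5 × €42 = €210.

Total revenue: €210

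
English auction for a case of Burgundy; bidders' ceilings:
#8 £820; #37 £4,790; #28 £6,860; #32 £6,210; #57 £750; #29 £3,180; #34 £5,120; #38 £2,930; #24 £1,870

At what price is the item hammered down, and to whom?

Rule: the price rises until one bidder remains; the winner pays the price at which the last rival dropped out.
Limits ranked: 6,860 (#28) > 6,210 (#32) > 5,120 (#34) > 4,790 (#37) > 3,180 (#29) > 2,930 (#38) > …
Bidding ends when #32 exits at £6,210; #28 takes it.

#28 wins at £6,210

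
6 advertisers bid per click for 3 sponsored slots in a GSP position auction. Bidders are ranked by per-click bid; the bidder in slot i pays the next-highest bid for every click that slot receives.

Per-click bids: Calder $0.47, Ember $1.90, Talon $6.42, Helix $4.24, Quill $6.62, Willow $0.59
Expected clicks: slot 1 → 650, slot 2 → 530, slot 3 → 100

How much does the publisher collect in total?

Total revenue: $6610.20

Ranked by bid: $6.62 (Quill) > $6.42 (Talon) > $4.24 (Helix) > $1.90 (Ember) > …
Slot 1: Quill pays $6.42 × 650 = $4173.00
Slot 2: Talon pays $4.24 × 530 = $2247.20
Slot 3: Helix pays $1.90 × 100 = $190.00
Total = $6610.20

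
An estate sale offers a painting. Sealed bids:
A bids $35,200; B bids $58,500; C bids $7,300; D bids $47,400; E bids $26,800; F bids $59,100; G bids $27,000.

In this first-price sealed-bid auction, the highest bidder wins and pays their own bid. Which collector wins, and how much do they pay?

First-price sealed-bid auction: the highest bidder wins and pays their own bid.
Sorting bids: 59,100 (F) > 58,500 (B) > 47,400 (D) > 35,200 (A) > 27,000 (G) > 26,800 (E) > …
F is highest → pays own bid, $59,100.

F pays $59,100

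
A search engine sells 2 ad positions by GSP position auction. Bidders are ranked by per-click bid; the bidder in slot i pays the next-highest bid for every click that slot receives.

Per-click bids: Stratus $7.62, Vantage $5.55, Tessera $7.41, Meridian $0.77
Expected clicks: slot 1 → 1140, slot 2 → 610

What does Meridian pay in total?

Meridian pays $0.00

Per-click bids in order: $7.62 (Stratus) > $7.41 (Tessera) > $5.55 (Vantage) > …
Meridian ranks below slot 2 → no slot, pays nothing.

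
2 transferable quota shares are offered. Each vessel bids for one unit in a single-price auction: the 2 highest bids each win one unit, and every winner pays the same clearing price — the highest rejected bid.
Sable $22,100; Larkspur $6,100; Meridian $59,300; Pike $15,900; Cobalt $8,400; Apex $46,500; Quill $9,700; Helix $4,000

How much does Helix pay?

Helix pays $0

Bids ranked high→low: 59,300 (Meridian), 46,500 (Apex), 22,100 (Sable), 15,900 (Pike), …
Winners (2 units): Meridian, Apex.
Clearing price = highest rejected bid = $22,100.
Helix does not win → pays $0.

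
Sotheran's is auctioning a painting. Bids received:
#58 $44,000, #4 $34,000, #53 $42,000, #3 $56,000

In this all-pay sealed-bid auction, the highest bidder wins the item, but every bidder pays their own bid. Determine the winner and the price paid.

#3 pays $56,000

Sorting bids: 56,000 (#3) > 44,000 (#58) > 42,000 (#53) > 34,000 (#4)
#3 is highest and takes the item; every bidder forfeits their bid.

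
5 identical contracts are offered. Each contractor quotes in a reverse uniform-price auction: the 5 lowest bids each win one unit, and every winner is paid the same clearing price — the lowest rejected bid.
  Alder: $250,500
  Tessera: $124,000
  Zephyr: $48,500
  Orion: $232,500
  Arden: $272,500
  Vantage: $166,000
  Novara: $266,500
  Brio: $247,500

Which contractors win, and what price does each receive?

Zephyr, Tessera, Vantage, Orion, Brio; each is paid $250,500

Ordering the bids: 48,500 (Zephyr), 124,000 (Tessera), 166,000 (Vantage), 232,500 (Orion), 247,500 (Brio), 250,500 (Alder), 266,500 (Novara), …
Winners (5 units): Zephyr, Tessera, Vantage, Orion, Brio.
Clearing price = lowest rejected bid = $250,500.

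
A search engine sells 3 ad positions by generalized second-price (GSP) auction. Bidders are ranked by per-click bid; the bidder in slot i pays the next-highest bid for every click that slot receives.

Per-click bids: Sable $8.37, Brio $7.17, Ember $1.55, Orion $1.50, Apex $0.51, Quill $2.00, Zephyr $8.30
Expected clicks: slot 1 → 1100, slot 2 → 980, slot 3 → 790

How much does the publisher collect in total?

Total revenue: $17736.60

Ranked by bid: $8.37 (Sable) > $8.30 (Zephyr) > $7.17 (Brio) > $2.00 (Quill) > …
Slot 1: Sable pays $8.30 × 1100 = $9130.00
Slot 2: Zephyr pays $7.17 × 980 = $7026.60
Slot 3: Brio pays $2.00 × 790 = $1580.00
Total = $17736.60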